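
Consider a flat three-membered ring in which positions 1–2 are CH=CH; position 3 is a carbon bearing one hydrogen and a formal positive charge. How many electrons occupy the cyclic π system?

2

The p orbitals form a continuous loop: each doubly-bonded ring atom is sp² with one p-orbital electron; the carbocation has an empty p orbital. The ring is fully conjugated.
Counting π electrons: 1 × 2 = 2 from the double-bond unit + 0 from the CH(+) atom = 2.
This is the cyclopropenyl cation.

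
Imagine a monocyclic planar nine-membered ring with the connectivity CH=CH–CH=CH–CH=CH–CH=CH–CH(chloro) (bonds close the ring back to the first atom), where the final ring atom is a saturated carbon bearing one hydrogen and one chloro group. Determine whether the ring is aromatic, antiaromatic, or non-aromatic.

Non-aromatic

The CH(chloro) carbon is saturated: that saturated carbon is sp³ and has no p orbital in the ring π system. Conjugation is not continuous around the ring.
Without a continuous loop of overlapping p orbitals the Hückel electron count never comes into play.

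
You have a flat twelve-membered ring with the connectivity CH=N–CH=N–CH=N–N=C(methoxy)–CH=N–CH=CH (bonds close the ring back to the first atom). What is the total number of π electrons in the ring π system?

12

The p orbitals form a continuous loop: each doubly-bonded ring atom is sp² with one p-orbital electron; each =N– nitrogen is pyridine-type (lone pair in the sp² plane, one electron in the p orbital). The ring is fully conjugated.
Adding the contributions, 6 × 2 = 12 from the 6 double-bond units.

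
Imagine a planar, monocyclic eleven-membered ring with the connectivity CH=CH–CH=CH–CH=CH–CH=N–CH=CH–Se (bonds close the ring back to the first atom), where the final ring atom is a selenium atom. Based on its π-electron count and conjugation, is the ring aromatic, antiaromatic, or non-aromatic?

Antiaromatic

All ring atoms are sp² and supply a p orbital to the ring (the double-bond atoms are sp², each contributing one p electron; the doubly-bonded nitrogens are pyridine-type — their lone pairs lie in the ring plane, leaving one electron in the p orbital; the selenium donates one lone pair from its p orbital); the conjugation is uninterrupted.
Tallying contributions gives 5 × 2 = 10 from the double-bond units + 2 from the Se atom = 12.
12 is a 4n count (n = 3), so the planar conjugated ring is antiaromatic.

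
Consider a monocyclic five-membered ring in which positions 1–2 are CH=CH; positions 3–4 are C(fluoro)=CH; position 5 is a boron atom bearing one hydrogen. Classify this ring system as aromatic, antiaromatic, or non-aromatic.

Antiaromatic

All ring atoms are sp² and supply a p orbital to the ring (the double-bond atoms are sp², each contributing one p electron; the boron has an empty p orbital); the conjugation is uninterrupted.
Counting π electrons: 2 × 2 = 4 from the double-bond units + 0 from the BH atom = 4.
4 is a 4n count (n = 1), so the planar conjugated ring is antiaromatic.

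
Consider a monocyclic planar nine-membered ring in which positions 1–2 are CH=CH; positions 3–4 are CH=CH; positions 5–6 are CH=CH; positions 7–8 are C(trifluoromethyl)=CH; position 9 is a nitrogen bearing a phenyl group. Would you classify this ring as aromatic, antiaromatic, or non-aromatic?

The p orbitals form a continuous loop: every atom in a ring double bond is sp² and brings one electron to the p orbital; the pyrrole-type nitrogen donates its lone pair from the p orbital. The ring is fully conjugated.
Counting π electrons: 4 × 2 = 8 from the double-bond units + 2 from the N(phenyl) atom = 10.
Since 10 = 4·2 + 2, the ring meets the 4n+2 criterion.

Aromatic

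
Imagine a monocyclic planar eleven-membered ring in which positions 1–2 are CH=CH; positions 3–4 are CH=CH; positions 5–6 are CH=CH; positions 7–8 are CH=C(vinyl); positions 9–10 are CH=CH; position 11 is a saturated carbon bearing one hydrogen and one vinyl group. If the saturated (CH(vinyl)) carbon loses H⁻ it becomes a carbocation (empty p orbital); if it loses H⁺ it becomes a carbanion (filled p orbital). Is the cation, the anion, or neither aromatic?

Once that carbon is sp², every ring atom has a p orbital and both ions are fully conjugated.
Cation: 5 × 2 + 0 = 10 π electrons → 4(2)+2, aromatic.
Anion: 5 × 2 + 2 = 12 π electrons → 4(3), antiaromatic.

The cation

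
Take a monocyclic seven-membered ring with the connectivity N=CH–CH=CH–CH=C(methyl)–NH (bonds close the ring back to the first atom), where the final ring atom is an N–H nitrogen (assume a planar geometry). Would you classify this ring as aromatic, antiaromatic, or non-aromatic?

Check conjugation: the double-bond atoms are sp², each contributing one p electron; each sp² =N– keeps its lone pair in-plane and puts one electron into the π system; the pyrrole-type nitrogen donates its lone pair from the p orbital — every position has a p orbital, so the cyclic π system is continuous.
Counting π electrons: 3 × 2 = 6 from the double-bond units + 2 from the NH atom = 8.
8 = 4(2); a planar, fully conjugated 4n system is antiaromatic.

Antiaromatic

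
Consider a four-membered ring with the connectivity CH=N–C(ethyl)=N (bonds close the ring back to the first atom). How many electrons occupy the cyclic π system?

All ring atoms are sp² and supply a p orbital to the ring (every atom in a ring double bond is sp² and brings one electron to the p orbital; the doubly-bonded nitrogens are pyridine-type — their lone pairs lie in the ring plane, leaving one electron in the p orbital); the conjugation is uninterrupted.
Counting π electrons: 2 × 2 = 4 from the 2 double-bond units.

4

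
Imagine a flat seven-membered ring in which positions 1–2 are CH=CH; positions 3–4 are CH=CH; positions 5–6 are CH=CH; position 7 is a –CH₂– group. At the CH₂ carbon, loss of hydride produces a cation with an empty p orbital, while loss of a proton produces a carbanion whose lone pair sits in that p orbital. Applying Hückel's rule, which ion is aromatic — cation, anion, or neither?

In either ion the ring is fully conjugated: every atom, including the new sp² carbon, supplies a p orbital.
Cation: 3 × 2 + 0 = 6 π electrons → 4(1)+2, aromatic.
Anion: 3 × 2 + 2 = 8 π electrons → 4(2), antiaromatic.

The cation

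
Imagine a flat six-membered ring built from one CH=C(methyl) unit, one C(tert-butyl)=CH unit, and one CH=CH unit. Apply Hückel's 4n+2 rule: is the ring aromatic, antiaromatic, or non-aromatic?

Check conjugation: every atom in a ring double bond is sp² and brings one electron to the p orbital — every position has a p orbital, so the cyclic π system is continuous.
π-electron count: 3 × 2 = 6 from the 3 double-bond units.
With 6 π electrons (n = 1), the Hückel 4n+2 condition holds.

Aromatic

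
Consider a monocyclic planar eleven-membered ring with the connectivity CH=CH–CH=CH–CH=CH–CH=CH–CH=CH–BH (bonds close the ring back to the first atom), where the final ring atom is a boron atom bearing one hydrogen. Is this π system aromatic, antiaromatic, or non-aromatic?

All ring atoms are sp² and supply a p orbital to the ring (the double-bond atoms are sp², each contributing one p electron; the boron has an empty p orbital); the conjugation is uninterrupted.
Adding the contributions, 5 × 2 = 10 from the double-bond units + 0 from the BH atom = 10.
With 10 π electrons (n = 2), the Hückel 4n+2 condition holds.

Aromatic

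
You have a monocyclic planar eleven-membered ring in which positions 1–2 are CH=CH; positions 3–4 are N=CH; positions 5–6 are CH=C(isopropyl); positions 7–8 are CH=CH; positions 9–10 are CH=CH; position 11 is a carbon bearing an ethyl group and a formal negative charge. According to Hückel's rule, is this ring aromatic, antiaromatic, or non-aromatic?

Antiaromatic

The p orbitals form a continuous loop: every atom in a ring double bond is sp² and brings one electron to the p orbital; each =N– nitrogen is pyridine-type (lone pair in the sp² plane, one electron in the p orbital); the carbanion's lone pair occupies the p orbital. The ring is fully conjugated.
Counting π electrons: 5 × 2 = 10 from the double-bond units + 2 from the C(ethyl)(-) atom = 12.
With 12 = 4·3 π electrons, Hückel's rule classifies the planar ring as antiaromatic.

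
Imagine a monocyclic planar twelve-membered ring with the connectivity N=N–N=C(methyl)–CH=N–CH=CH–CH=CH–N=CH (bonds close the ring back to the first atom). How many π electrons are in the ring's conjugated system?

Every ring atom contributes a p orbital perpendicular to the ring (the double-bond atoms are sp², each contributing one p electron; the doubly-bonded nitrogens are pyridine-type — their lone pairs lie in the ring plane, leaving one electron in the p orbital), so the π system is cyclic and fully conjugated.
Adding the contributions, 6 × 2 = 12 from the 6 double-bond units.

12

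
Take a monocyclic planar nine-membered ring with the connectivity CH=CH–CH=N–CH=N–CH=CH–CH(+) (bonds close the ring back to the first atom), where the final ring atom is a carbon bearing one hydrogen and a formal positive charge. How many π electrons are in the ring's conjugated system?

Every ring atom contributes a p orbital perpendicular to the ring (every atom in a ring double bond is sp² and brings one electron to the p orbital; the doubly-bonded nitrogens are pyridine-type — their lone pairs lie in the ring plane, leaving one electron in the p orbital; the carbocation has an empty p orbital), so the π system is cyclic and fully conjugated.
Tallying contributions gives 4 × 2 = 8 from the double-bond units + 0 from the CH(+) atom = 8.

8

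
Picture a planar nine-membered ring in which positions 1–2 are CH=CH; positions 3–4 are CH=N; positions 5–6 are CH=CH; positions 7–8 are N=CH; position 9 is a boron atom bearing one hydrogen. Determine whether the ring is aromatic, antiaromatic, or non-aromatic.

Antiaromatic

The p orbitals form a continuous loop: every atom in a ring double bond is sp² and brings one electron to the p orbital; each sp² =N– keeps its lone pair in-plane and puts one electron into the π system; the boron has an empty p orbital. The ring is fully conjugated.
π-electron count: 4 × 2 = 8 from the double-bond units + 0 from the BH atom = 8.
With 8 = 4·2 π electrons, Hückel's rule classifies the planar ring as antiaromatic.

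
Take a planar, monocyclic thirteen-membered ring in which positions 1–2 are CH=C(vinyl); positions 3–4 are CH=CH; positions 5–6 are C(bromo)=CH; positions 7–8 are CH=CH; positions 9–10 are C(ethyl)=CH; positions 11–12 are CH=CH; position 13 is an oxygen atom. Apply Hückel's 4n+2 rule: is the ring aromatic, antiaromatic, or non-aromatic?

Aromatic

The p orbitals form a continuous loop: each doubly-bonded ring atom is sp² with one p-orbital electron; the oxygen donates one lone pair from its p orbital. The ring is fully conjugated.
Tallying contributions gives 6 × 2 = 12 from the double-bond units + 2 from the O atom = 14.
14 = 4(3) + 2, which satisfies Hückel's 4n+2 rule.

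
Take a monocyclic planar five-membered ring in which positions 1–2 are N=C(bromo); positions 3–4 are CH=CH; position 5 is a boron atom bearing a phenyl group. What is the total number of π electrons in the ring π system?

All ring atoms are sp² and supply a p orbital to the ring (each doubly-bonded ring atom is sp² with one p-orbital electron; each =N– nitrogen is pyridine-type (lone pair in the sp² plane, one electron in the p orbital); the boron has an empty p orbital); the conjugation is uninterrupted.
π-electron count: 2 × 2 = 4 from the double-bond units + 0 from the B(phenyl) atom = 4.

4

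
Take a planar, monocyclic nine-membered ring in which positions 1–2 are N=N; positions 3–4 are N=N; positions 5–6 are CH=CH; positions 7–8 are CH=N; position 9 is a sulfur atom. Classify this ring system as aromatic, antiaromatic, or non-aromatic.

All ring atoms are sp² and supply a p orbital to the ring (the double-bond atoms are sp², each contributing one p electron; each =N– nitrogen is pyridine-type (lone pair in the sp² plane, one electron in the p orbital); the sulfur donates one lone pair from its p orbital); the conjugation is uninterrupted.
π-electron count: 4 × 2 = 8 from the double-bond units + 2 from the S atom = 10.
Since 10 = 4·2 + 2, the ring meets the 4n+2 criterion.

Aromatic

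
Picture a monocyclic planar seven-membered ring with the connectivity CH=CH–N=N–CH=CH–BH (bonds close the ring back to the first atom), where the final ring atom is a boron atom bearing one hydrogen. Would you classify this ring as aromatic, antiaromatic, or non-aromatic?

The p orbitals form a continuous loop: the double-bond atoms are sp², each contributing one p electron; each sp² =N– keeps its lone pair in-plane and puts one electron into the π system; the boron has an empty p orbital. The ring is fully conjugated.
Adding the contributions, 3 × 2 = 6 from the double-bond units + 0 from the BH atom = 6.
That gives a 4n+2 count (6, n = 1).

Aromatic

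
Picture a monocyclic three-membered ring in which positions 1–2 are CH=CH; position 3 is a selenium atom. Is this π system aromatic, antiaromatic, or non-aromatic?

Every ring atom contributes a p orbital perpendicular to the ring (every atom in a ring double bond is sp² and brings one electron to the p orbital; the selenium donates one lone pair from its p orbital), so the π system is cyclic and fully conjugated.
Tallying contributions gives 1 × 2 = 2 from the double-bond unit + 2 from the Se atom = 4.
With 4 = 4·1 π electrons, Hückel's rule classifies the planar ring as antiaromatic.

Antiaromatic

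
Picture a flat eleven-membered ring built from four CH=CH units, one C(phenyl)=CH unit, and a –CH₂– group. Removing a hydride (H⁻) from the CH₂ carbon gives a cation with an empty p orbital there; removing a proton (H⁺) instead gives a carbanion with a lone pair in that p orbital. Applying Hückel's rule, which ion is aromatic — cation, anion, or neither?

In both ions every ring atom is sp² and contributes a p orbital, so both rings are fully conjugated.
Cation: 5 × 2 + 0 = 10 π electrons → 4(2)+2, aromatic.
Anion: 5 × 2 + 2 = 12 π electrons → 4(3), antiaromatic.

The cation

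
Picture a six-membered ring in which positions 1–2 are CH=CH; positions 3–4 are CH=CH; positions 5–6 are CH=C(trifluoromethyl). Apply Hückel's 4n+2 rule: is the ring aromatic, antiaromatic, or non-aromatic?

Aromatic

Check conjugation: the double-bond atoms are sp², each contributing one p electron — every position has a p orbital, so the cyclic π system is continuous.
Adding the contributions, 3 × 2 = 6 from the 3 double-bond units.
That gives a 4n+2 count (6, n = 1).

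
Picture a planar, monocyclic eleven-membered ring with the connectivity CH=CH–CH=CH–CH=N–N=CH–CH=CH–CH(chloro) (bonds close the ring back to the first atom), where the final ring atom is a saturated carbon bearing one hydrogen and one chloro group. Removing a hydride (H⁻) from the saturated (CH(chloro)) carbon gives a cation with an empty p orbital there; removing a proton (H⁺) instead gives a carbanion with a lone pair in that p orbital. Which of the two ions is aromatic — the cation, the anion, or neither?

The cation

Both ions have a continuous loop of p orbitals — each ring atom is sp².
Cation: 5 × 2 + 0 = 10 π electrons → 4(2)+2, aromatic.
Anion: 5 × 2 + 2 = 12 π electrons → 4(3), antiaromatic.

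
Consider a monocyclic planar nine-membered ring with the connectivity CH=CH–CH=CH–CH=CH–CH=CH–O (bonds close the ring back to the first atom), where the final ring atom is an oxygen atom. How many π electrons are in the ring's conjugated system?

Every ring atom contributes a p orbital perpendicular to the ring (each doubly-bonded ring atom is sp² with one p-orbital electron; the oxygen donates one lone pair from its p orbital), so the π system is cyclic and fully conjugated.
Adding the contributions, 4 × 2 = 8 from the double-bond units + 2 from the O atom = 10.

10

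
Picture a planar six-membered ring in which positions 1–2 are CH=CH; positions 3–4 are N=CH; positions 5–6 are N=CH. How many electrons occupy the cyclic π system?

6

Every ring atom contributes a p orbital perpendicular to the ring (each doubly-bonded ring atom is sp² with one p-orbital electron; each sp² =N– keeps its lone pair in-plane and puts one electron into the π system), so the π system is cyclic and fully conjugated.
Tallying contributions gives 3 × 2 = 6 from the 3 double-bond units.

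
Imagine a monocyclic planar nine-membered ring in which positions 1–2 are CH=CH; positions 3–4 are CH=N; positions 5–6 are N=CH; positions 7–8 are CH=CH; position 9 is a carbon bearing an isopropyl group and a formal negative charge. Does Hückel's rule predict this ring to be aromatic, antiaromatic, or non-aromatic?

Aromatic

Check conjugation: each doubly-bonded ring atom is sp² with one p-orbital electron; each sp² =N– keeps its lone pair in-plane and puts one electron into the π system; the carbanion's lone pair occupies the p orbital — every position has a p orbital, so the cyclic π system is continuous.
π-electron count: 4 × 2 = 8 from the double-bond units + 2 from the C(isopropyl)(-) atom = 10.
With 10 π electrons (n = 2), the Hückel 4n+2 condition holds.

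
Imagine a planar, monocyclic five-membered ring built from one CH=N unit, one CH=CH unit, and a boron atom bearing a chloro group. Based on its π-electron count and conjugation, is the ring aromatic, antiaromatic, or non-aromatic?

Every ring atom contributes a p orbital perpendicular to the ring (the double-bond atoms are sp², each contributing one p electron; each sp² =N– keeps its lone pair in-plane and puts one electron into the π system; the boron has an empty p orbital), so the π system is cyclic and fully conjugated.
Adding the contributions, 2 × 2 = 4 from the double-bond units + 0 from the B(chloro) atom = 4.
A 4n π count (4, n = 1) in a planar conjugated ring means antiaromatic.

Antiaromatic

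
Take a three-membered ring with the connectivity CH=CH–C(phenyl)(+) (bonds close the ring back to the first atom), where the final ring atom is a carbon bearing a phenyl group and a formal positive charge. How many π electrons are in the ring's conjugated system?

2

Check conjugation: each doubly-bonded ring atom is sp² with one p-orbital electron; the carbocation has an empty p orbital — every position has a p orbital, so the cyclic π system is continuous.
Adding the contributions, 1 × 2 = 2 from the double-bond unit + 0 from the C(phenyl)(+) atom = 2.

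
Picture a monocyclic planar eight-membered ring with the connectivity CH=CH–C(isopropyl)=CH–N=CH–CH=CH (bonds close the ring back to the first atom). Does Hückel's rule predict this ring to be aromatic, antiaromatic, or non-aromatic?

Antiaromatic

The p orbitals form a continuous loop: every atom in a ring double bond is sp² and brings one electron to the p orbital; the doubly-bonded nitrogens are pyridine-type — their lone pairs lie in the ring plane, leaving one electron in the p orbital. The ring is fully conjugated.
Adding the contributions, 4 × 2 = 8 from the 4 double-bond units.
8 = 4(2); a planar, fully conjugated 4n system is antiaromatic.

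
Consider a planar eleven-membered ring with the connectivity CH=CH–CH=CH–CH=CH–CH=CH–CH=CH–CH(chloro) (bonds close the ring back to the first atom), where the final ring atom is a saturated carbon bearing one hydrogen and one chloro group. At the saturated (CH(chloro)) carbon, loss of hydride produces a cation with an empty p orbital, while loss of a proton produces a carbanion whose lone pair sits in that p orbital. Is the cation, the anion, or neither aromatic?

The cation

Once that carbon is sp², every ring atom has a p orbital and both ions are fully conjugated.
Cation: 5 × 2 + 0 = 10 π electrons → 4(2)+2, aromatic.
Anion: 5 × 2 + 2 = 12 π electrons → 4(3), antiaromatic.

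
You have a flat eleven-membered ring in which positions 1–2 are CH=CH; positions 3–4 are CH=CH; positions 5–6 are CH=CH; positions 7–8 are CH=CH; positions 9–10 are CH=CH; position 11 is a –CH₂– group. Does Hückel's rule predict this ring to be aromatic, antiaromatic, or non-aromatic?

The CH2 position has four σ bonds — the tetrahedral CH₂ carbon is sp³ and has no p orbital in the ring π system — so the cyclic conjugation is interrupted.
A ring that is not fully conjugated cannot be aromatic or antiaromatic regardless of its π-electron count.

Non-aromatic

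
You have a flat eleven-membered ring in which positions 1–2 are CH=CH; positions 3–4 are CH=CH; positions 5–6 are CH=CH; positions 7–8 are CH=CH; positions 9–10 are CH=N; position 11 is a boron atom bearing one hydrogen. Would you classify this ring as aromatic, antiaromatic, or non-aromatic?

Every ring atom contributes a p orbital perpendicular to the ring (each doubly-bonded ring atom is sp² with one p-orbital electron; each =N– nitrogen is pyridine-type (lone pair in the sp² plane, one electron in the p orbital); the boron has an empty p orbital), so the π system is cyclic and fully conjugated.
Counting π electrons: 5 × 2 = 10 from the double-bond units + 0 from the BH atom = 10.
Since 10 = 4·2 + 2, the ring meets the 4n+2 criterion.

Aromatic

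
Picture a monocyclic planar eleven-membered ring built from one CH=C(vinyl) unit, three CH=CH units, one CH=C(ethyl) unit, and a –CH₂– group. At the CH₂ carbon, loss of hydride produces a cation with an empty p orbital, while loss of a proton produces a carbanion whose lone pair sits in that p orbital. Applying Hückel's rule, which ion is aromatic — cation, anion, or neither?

The cation

In both ions every ring atom is sp² and contributes a p orbital, so both rings are fully conjugated.
Cation: 5 × 2 + 0 = 10 π electrons → 4(2)+2, aromatic.
Anion: 5 × 2 + 2 = 12 π electrons → 4(3), antiaromatic.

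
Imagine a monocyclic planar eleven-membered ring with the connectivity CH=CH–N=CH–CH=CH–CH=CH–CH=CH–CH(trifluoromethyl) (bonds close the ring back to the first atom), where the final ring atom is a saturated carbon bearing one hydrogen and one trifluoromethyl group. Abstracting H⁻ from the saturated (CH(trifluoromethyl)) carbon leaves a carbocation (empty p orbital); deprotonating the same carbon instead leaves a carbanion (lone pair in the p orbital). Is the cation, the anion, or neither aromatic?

Both ions have a continuous loop of p orbitals — each ring atom is sp².
Cation: 5 × 2 + 0 = 10 π electrons → 4(2)+2, aromatic.
Anion: 5 × 2 + 2 = 12 π electrons → 4(3), antiaromatic.

The cation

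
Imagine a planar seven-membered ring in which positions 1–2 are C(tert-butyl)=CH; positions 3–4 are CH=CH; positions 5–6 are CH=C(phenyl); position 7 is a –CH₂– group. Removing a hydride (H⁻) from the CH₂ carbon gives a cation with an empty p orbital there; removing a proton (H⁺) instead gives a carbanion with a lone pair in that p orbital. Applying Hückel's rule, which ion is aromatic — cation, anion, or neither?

Once that carbon is sp², every ring atom has a p orbital and both ions are fully conjugated.
Cation: 3 × 2 + 0 = 6 π electrons → 4(1)+2, aromatic.
Anion: 3 × 2 + 2 = 8 π electrons → 4(2), antiaromatic.

The cation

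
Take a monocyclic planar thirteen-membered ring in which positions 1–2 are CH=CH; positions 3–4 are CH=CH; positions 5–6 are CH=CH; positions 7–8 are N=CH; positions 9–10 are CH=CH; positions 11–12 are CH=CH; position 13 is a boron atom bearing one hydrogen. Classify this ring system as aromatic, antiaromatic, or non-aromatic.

Antiaromatic

Every ring atom contributes a p orbital perpendicular to the ring (every atom in a ring double bond is sp² and brings one electron to the p orbital; each sp² =N– keeps its lone pair in-plane and puts one electron into the π system; the boron has an empty p orbital), so the π system is cyclic and fully conjugated.
Counting π electrons: 6 × 2 = 12 from the double-bond units + 0 from the BH atom = 12.
A 4n π count (12, n = 3) in a planar conjugated ring means antiaromatic.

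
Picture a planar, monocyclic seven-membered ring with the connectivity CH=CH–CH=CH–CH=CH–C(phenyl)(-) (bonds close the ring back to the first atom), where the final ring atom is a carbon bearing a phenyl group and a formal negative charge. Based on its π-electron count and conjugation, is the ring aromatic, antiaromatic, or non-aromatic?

All ring atoms are sp² and supply a p orbital to the ring (every atom in a ring double bond is sp² and brings one electron to the p orbital; the carbanion's lone pair occupies the p orbital); the conjugation is uninterrupted.
Counting π electrons: 3 × 2 = 6 from the double-bond units + 2 from the C(phenyl)(-) atom = 8.
8 is a 4n count (n = 2), so the planar conjugated ring is antiaromatic.

Antiaromatic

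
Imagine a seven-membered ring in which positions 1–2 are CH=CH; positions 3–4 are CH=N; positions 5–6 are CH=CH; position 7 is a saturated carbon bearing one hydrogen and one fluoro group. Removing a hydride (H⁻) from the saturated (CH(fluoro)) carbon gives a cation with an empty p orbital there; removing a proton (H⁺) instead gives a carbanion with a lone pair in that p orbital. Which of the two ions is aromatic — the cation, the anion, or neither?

The cation

In either ion the ring is fully conjugated: every atom, including the new sp² carbon, supplies a p orbital.
Cation: 3 × 2 + 0 = 6 π electrons → 4(1)+2, aromatic.
Anion: 3 × 2 + 2 = 8 π electrons → 4(2), antiaromatic.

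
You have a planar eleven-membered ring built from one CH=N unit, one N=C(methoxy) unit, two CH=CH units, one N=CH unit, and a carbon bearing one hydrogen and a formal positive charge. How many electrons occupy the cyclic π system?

10

All ring atoms are sp² and supply a p orbital to the ring (each doubly-bonded ring atom is sp² with one p-orbital electron; each sp² =N– keeps its lone pair in-plane and puts one electron into the π system; the carbocation has an empty p orbital); the conjugation is uninterrupted.
Counting π electrons: 5 × 2 = 10 from the double-bond units + 0 from the CH(+) atom = 10.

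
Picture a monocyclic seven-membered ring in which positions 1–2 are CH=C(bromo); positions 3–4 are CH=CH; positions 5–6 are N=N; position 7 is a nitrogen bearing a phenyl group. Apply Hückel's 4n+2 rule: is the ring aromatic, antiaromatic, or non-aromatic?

Antiaromatic

The p orbitals form a continuous loop: each doubly-bonded ring atom is sp² with one p-orbital electron; each =N– nitrogen is pyridine-type (lone pair in the sp² plane, one electron in the p orbital); the pyrrole-type nitrogen donates its lone pair from the p orbital. The ring is fully conjugated.
Adding the contributions, 3 × 2 = 6 from the double-bond units + 2 from the N(phenyl) atom = 8.
8 is a 4n count (n = 2), so the planar conjugated ring is antiaromatic.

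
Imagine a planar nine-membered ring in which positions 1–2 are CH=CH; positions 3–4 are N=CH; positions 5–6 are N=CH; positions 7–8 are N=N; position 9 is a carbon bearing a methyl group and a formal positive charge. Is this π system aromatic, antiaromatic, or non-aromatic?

Antiaromatic

Every ring atom contributes a p orbital perpendicular to the ring (every atom in a ring double bond is sp² and brings one electron to the p orbital; each sp² =N– keeps its lone pair in-plane and puts one electron into the π system; the carbocation has an empty p orbital), so the π system is cyclic and fully conjugated.
π-electron count: 4 × 2 = 8 from the double-bond units + 0 from the C(methyl)(+) atom = 8.
A 4n π count (8, n = 2) in a planar conjugated ring means antiaromatic.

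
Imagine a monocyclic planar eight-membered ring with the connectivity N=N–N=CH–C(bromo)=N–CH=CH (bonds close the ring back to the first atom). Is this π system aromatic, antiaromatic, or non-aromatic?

Antiaromatic

Check conjugation: each doubly-bonded ring atom is sp² with one p-orbital electron; each sp² =N– keeps its lone pair in-plane and puts one electron into the π system — every position has a p orbital, so the cyclic π system is continuous.
Adding the contributions, 4 × 2 = 8 from the 4 double-bond units.
8 is a 4n count (n = 2), so the planar conjugated ring is antiaromatic.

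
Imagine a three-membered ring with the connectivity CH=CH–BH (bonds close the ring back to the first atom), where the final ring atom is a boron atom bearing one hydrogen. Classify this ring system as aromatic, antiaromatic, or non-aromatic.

Aromatic

Check conjugation: each doubly-bonded ring atom is sp² with one p-orbital electron; the boron has an empty p orbital — every position has a p orbital, so the cyclic π system is continuous.
Adding the contributions, 1 × 2 = 2 from the double-bond unit + 0 from the BH atom = 2.
That gives a 4n+2 count (2, n = 0).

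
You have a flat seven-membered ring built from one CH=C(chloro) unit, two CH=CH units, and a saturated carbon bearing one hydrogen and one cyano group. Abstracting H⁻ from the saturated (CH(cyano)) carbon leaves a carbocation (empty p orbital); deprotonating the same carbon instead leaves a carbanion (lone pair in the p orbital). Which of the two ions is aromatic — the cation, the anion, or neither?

The cation

In both ions every ring atom is sp² and contributes a p orbital, so both rings are fully conjugated.
Cation: 3 × 2 + 0 = 6 π electrons → 4(1)+2, aromatic.
Anion: 3 × 2 + 2 = 8 π electrons → 4(2), antiaromatic.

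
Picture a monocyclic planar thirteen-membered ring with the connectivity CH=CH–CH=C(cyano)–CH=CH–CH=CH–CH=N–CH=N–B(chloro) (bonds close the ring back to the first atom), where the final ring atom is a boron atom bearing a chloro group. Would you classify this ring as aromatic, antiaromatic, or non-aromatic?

Antiaromatic

Every ring atom contributes a p orbital perpendicular to the ring (the double-bond atoms are sp², each contributing one p electron; each sp² =N– keeps its lone pair in-plane and puts one electron into the π system; the boron has an empty p orbital), so the π system is cyclic and fully conjugated.
Tallying contributions gives 6 × 2 = 12 from the double-bond units + 0 from the B(chloro) atom = 12.
With 12 = 4·3 π electrons, Hückel's rule classifies the planar ring as antiaromatic.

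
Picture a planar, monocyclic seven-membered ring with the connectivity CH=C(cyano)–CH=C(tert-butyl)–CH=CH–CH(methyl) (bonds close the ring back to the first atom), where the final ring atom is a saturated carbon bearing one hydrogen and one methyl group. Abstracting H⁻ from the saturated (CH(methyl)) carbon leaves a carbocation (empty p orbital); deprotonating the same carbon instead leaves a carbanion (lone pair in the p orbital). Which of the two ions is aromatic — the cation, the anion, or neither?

Both ions have a continuous loop of p orbitals — each ring atom is sp².
Cation: 3 × 2 + 0 = 6 π electrons → 4(1)+2, aromatic.
Anion: 3 × 2 + 2 = 8 π electrons → 4(2), antiaromatic.

The cation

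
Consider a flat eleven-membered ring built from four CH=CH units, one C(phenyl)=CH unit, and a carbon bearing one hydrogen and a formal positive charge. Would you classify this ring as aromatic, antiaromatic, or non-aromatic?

All ring atoms are sp² and supply a p orbital to the ring (every atom in a ring double bond is sp² and brings one electron to the p orbital; the carbocation has an empty p orbital); the conjugation is uninterrupted.
Counting π electrons: 5 × 2 = 10 from the double-bond units + 0 from the CH(+) atom = 10.
With 10 π electrons (n = 2), the Hückel 4n+2 condition holds.

Aromatic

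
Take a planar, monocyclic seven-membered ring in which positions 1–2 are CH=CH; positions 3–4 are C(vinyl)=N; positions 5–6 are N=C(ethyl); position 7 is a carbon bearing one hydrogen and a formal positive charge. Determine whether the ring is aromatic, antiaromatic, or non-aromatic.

The p orbitals form a continuous loop: the double-bond atoms are sp², each contributing one p electron; each =N– nitrogen is pyridine-type (lone pair in the sp² plane, one electron in the p orbital); the carbocation has an empty p orbital. The ring is fully conjugated.
Tallying contributions gives 3 × 2 = 6 from the double-bond units + 0 from the CH(+) atom = 6.
With 6 π electrons (n = 1), the Hückel 4n+2 condition holds.

Aromatic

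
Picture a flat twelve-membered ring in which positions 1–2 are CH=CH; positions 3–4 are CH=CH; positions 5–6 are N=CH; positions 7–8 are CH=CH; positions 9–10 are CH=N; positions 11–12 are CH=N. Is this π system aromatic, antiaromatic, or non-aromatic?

The p orbitals form a continuous loop: each doubly-bonded ring atom is sp² with one p-orbital electron; the doubly-bonded nitrogens are pyridine-type — their lone pairs lie in the ring plane, leaving one electron in the p orbital. The ring is fully conjugated.
Tallying contributions gives 6 × 2 = 12 from the 6 double-bond units.
A 4n π count (12, n = 3) in a planar conjugated ring means antiaromatic.

Antiaromatic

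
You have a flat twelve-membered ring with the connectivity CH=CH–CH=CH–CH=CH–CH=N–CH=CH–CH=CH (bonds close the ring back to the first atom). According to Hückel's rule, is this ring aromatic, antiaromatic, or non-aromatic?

Antiaromatic

The p orbitals form a continuous loop: the double-bond atoms are sp², each contributing one p electron; each =N– nitrogen is pyridine-type (lone pair in the sp² plane, one electron in the p orbital). The ring is fully conjugated.
Tallying contributions gives 6 × 2 = 12 from the 6 double-bond units.
12 is a 4n count (n = 3), so the planar conjugated ring is antiaromatic.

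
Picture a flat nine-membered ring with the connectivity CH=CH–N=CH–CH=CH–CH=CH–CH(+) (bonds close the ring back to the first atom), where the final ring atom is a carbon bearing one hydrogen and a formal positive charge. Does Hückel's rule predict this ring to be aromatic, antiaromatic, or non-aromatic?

Antiaromatic

All ring atoms are sp² and supply a p orbital to the ring (every atom in a ring double bond is sp² and brings one electron to the p orbital; each =N– nitrogen is pyridine-type (lone pair in the sp² plane, one electron in the p orbital); the carbocation has an empty p orbital); the conjugation is uninterrupted.
Tallying contributions gives 4 × 2 = 8 from the double-bond units + 0 from the CH(+) atom = 8.
8 = 4(2); a planar, fully conjugated 4n system is antiaromatic.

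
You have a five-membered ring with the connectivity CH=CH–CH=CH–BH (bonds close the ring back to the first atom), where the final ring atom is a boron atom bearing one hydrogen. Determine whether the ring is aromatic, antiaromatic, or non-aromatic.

Antiaromatic

All ring atoms are sp² and supply a p orbital to the ring (every atom in a ring double bond is sp² and brings one electron to the p orbital; the boron has an empty p orbital); the conjugation is uninterrupted.
π-electron count: 2 × 2 = 4 from the double-bond units + 0 from the BH atom = 4.
A 4n π count (4, n = 1) in a planar conjugated ring means antiaromatic.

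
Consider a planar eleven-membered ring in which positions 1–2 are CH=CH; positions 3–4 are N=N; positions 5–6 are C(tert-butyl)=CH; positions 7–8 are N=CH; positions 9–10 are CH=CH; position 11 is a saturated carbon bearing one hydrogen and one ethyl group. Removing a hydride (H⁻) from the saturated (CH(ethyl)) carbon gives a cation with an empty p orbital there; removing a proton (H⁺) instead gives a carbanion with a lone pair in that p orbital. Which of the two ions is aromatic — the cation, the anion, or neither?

Both ions have a continuous loop of p orbitals — each ring atom is sp².
Cation: 5 × 2 + 0 = 10 π electrons → 4(2)+2, aromatic.
Anion: 5 × 2 + 2 = 12 π electrons → 4(3), antiaromatic.

The cation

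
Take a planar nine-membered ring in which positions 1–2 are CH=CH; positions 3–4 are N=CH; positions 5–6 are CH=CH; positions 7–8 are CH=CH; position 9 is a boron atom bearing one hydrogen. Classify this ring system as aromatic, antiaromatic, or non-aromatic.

Antiaromatic

Check conjugation: the double-bond atoms are sp², each contributing one p electron; each =N– nitrogen is pyridine-type (lone pair in the sp² plane, one electron in the p orbital); the boron has an empty p orbital — every position has a p orbital, so the cyclic π system is continuous.
Tallying contributions gives 4 × 2 = 8 from the double-bond units + 0 from the BH atom = 8.
8 = 4(2); a planar, fully conjugated 4n system is antiaromatic.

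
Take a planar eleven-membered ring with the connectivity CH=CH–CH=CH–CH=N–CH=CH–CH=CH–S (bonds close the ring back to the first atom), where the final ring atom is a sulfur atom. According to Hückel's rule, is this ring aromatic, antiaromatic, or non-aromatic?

Every ring atom contributes a p orbital perpendicular to the ring (the double-bond atoms are sp², each contributing one p electron; each =N– nitrogen is pyridine-type (lone pair in the sp² plane, one electron in the p orbital); the sulfur donates one lone pair from its p orbital), so the π system is cyclic and fully conjugated.
π-electron count: 5 × 2 = 10 from the double-bond units + 2 from the S atom = 12.
A 4n π count (12, n = 3) in a planar conjugated ring means antiaromatic.

Antiaromatic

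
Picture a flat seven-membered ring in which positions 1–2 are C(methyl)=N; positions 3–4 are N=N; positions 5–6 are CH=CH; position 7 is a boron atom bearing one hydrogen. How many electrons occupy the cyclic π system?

The p orbitals form a continuous loop: the double-bond atoms are sp², each contributing one p electron; each sp² =N– keeps its lone pair in-plane and puts one electron into the π system; the boron has an empty p orbital. The ring is fully conjugated.
Counting π electrons: 3 × 2 = 6 from the double-bond units + 0 from the BH atom = 6.

6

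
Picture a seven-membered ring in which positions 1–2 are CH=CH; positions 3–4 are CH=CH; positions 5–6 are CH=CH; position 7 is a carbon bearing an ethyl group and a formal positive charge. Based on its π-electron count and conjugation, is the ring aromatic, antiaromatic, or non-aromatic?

Every ring atom contributes a p orbital perpendicular to the ring (each doubly-bonded ring atom is sp² with one p-orbital electron; the carbocation has an empty p orbital), so the π system is cyclic and fully conjugated.
Adding the contributions, 3 × 2 = 6 from the double-bond units + 0 from the C(ethyl)(+) atom = 6.
That gives a 4n+2 count (6, n = 1).

Aromatic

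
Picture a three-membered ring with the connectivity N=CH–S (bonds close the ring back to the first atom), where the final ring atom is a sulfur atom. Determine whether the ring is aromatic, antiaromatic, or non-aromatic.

Antiaromatic

Check conjugation: each doubly-bonded ring atom is sp² with one p-orbital electron; each =N– nitrogen is pyridine-type (lone pair in the sp² plane, one electron in the p orbital); the sulfur donates one lone pair from its p orbital — every position has a p orbital, so the cyclic π system is continuous.
Counting π electrons: 1 × 2 = 2 from the double-bond unit + 2 from the S atom = 4.
4 is a 4n count (n = 1), so the planar conjugated ring is antiaromatic.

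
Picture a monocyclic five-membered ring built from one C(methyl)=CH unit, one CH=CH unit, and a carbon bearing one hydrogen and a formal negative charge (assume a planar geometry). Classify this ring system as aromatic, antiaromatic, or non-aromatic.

Aromatic

Every ring atom contributes a p orbital perpendicular to the ring (each doubly-bonded ring atom is sp² with one p-orbital electron; the carbanion's lone pair occupies the p orbital), so the π system is cyclic and fully conjugated.
Adding the contributions, 2 × 2 = 4 from the double-bond units + 2 from the CH(-) atom = 6.
6 = 4(1) + 2, which satisfies Hückel's 4n+2 rule.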